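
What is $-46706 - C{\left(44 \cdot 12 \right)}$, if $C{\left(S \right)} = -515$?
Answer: $-46191$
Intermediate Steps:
$-46706 - C{\left(44 \cdot 12 \right)} = -46706 - -515 = -46706 + 515 = -46191$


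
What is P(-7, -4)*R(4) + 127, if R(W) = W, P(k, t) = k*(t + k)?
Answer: 435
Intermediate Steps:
P(k, t) = k*(k + t)
P(-7, -4)*R(4) + 127 = -7*(-7 - 4)*4 + 127 = -7*(-11)*4 + 127 = 77*4 + 127 = 308 + 127 = 435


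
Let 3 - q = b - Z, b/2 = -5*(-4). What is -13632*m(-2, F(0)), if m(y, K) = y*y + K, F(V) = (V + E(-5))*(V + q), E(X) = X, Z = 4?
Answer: -2303808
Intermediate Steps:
b = 40 (b = 2*(-5*(-4)) = 2*20 = 40)
q = -33 (q = 3 - (40 - 1*4) = 3 - (40 - 4) = 3 - 1*36 = 3 - 36 = -33)
F(V) = (-33 + V)*(-5 + V) (F(V) = (V - 5)*(V - 33) = (-5 + V)*(-33 + V) = (-33 + V)*(-5 + V))
m(y, K) = K + y² (m(y, K) = y² + K = K + y²)
-13632*m(-2, F(0)) = -13632*((165 + 0² - 38*0) + (-2)²) = -13632*((165 + 0 + 0) + 4) = -13632*(165 + 4) = -13632*169 = -2303808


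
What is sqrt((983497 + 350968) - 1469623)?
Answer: I*sqrt(135158) ≈ 367.64*I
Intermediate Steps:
sqrt((983497 + 350968) - 1469623) = sqrt(1334465 - 1469623) = sqrt(-135158) = I*sqrt(135158)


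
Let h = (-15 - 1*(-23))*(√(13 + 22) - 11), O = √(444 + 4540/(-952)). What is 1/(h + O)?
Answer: 238/(-20944 + √24879806 + 1904*√35) ≈ -0.050727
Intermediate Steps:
O = √24879806/238 (O = √(444 + 4540*(-1/952)) = √(444 - 1135/238) = √(104537/238) = √24879806/238 ≈ 20.958)
h = -88 + 8*√35 (h = (-15 + 23)*(√35 - 11) = 8*(-11 + √35) = -88 + 8*√35 ≈ -40.671)
1/(h + O) = 1/((-88 + 8*√35) + √24879806/238) = 1/(-88 + 8*√35 + √24879806/238)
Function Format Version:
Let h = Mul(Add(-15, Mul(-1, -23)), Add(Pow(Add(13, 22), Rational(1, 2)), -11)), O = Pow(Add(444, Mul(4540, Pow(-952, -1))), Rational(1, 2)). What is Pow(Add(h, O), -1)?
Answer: Mul(238, Pow(Add(-20944, Pow(24879806, Rational(1, 2)), Mul(1904, Pow(35, Rational(1, 2)))), -1)) ≈ -0.050727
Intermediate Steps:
O = Mul(Rational(1, 238), Pow(24879806, Rational(1, 2))) (O = Pow(Add(444, Mul(4540, Rational(-1, 952))), Rational(1, 2)) = Pow(Add(444, Rational(-1135, 238)), Rational(1, 2)) = Pow(Rational(104537, 238), Rational(1, 2)) = Mul(Rational(1, 238), Pow(24879806, Rational(1, 2))) ≈ 20.958)
h = Add(-88, Mul(8, Pow(35, Rational(1, 2)))) (h = Mul(Add(-15, 23), Add(Pow(35, Rational(1, 2)), -11)) = Mul(8, Add(-11, Pow(35, Rational(1, 2)))) = Add(-88, Mul(8, Pow(35, Rational(1, 2)))) ≈ -40.671)
Pow(Add(h, O), -1) = Pow(Add(Add(-88, Mul(8, Pow(35, Rational(1, 2)))), Mul(Rational(1, 238), Pow(24879806, Rational(1, 2)))), -1) = Pow(Add(-88, Mul(8, Pow(35, Rational(1, 2))), Mul(Rational(1, 238), Pow(24879806, Rational(1, 2)))), -1)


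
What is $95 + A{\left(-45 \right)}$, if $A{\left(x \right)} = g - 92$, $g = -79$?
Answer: $-76$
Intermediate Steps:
$A{\left(x \right)} = -171$ ($A{\left(x \right)} = -79 - 92 = -171$)
$95 + A{\left(-45 \right)} = 95 - 171 = -76$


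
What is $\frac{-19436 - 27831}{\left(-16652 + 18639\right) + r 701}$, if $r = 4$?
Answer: $- \frac{47267}{4791} \approx -9.8658$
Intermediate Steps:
$\frac{-19436 - 27831}{\left(-16652 + 18639\right) + r 701} = \frac{-19436 - 27831}{\left(-16652 + 18639\right) + 4 \cdot 701} = - \frac{47267}{1987 + 2804} = - \frac{47267}{4791}$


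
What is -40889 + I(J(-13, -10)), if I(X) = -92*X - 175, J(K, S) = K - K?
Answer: -41064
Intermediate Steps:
J(K, S) = 0
I(X) = -175 - 92*X
-40889 + I(J(-13, -10)) = -40889 + (-175 - 92*0) = -40889 + (-175 + 0) = -40889 - 175 = -41064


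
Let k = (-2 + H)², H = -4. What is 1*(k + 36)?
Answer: 72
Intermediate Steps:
k = 36 (k = (-2 - 4)² = (-6)² = 36)
1*(k + 36) = 1*(36 + 36) = 1*72 = 72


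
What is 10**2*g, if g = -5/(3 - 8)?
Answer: 100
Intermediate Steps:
g = 1 (g = -5/(-5) = -1/5*(-5) = 1)
10**2*g = 10**2*1 = 100*1 = 100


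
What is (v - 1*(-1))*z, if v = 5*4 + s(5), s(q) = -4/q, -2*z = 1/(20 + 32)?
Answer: -101/520 ≈ -0.19423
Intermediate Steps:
z = -1/104 (z = -1/(2*(20 + 32)) = -½/52 = -½*1/52 = -1/104 ≈ -0.0096154)
v = 96/5 (v = 5*4 - 4/5 = 20 - 4*⅕ = 20 - ⅘ = 96/5 ≈ 19.200)
(v - 1*(-1))*z = (96/5 - 1*(-1))*(-1/104) = (96/5 + 1)*(-1/104) = (101/5)*(-1/104) = -101/520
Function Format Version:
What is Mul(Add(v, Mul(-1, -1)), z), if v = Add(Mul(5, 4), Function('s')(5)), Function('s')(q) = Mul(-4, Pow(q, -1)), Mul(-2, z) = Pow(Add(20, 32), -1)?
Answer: Rational(-101, 520) ≈ -0.19423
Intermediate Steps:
z = Rational(-1, 104) (z = Mul(Rational(-1, 2), Pow(Add(20, 32), -1)) = Mul(Rational(-1, 2), Pow(52, -1)) = Mul(Rational(-1, 2), Rational(1, 52)) = Rational(-1, 104) ≈ -0.0096154)
v = Rational(96, 5) (v = Add(Mul(5, 4), Mul(-4, Pow(5, -1))) = Add(20, Mul(-4, Rational(1, 5))) = Add(20, Rational(-4, 5)) = Rational(96, 5) ≈ 19.200)
Mul(Add(v, Mul(-1, -1)), z) = Mul(Add(Rational(96, 5), Mul(-1, -1)), Rational(-1, 104)) = Mul(Add(Rational(96, 5), 1), Rational(-1, 104)) = Mul(Rational(101, 5), Rational(-1, 104)) = Rational(-101, 520)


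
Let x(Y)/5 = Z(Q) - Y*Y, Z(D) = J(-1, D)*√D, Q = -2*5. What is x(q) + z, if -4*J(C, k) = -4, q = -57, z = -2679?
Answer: -18924 + 5*I*√10 ≈ -18924.0 + 15.811*I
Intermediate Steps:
J(C, k) = 1 (J(C, k) = -¼*(-4) = 1)
Q = -10
Z(D) = √D (Z(D) = 1*√D = √D)
x(Y) = -5*Y² + 5*I*√10 (x(Y) = 5*(√(-10) - Y*Y) = 5*(I*√10 - Y²) = 5*(-Y² + I*√10) = -5*Y² + 5*I*√10)
x(q) + z = (-5*(-57)² + 5*I*√10) - 2679 = (-5*3249 + 5*I*√10) - 2679 = (-16245 + 5*I*√10) - 2679 = -18924 + 5*I*√10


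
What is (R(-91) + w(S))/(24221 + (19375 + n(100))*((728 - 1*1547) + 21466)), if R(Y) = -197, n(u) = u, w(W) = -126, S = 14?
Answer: -323/402124546 ≈ -8.0323e-7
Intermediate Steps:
(R(-91) + w(S))/(24221 + (19375 + n(100))*((728 - 1*1547) + 21466)) = (-197 - 126)/(24221 + (19375 + 100)*((728 - 1*1547) + 21466)) = -323/(24221 + 19475*((728 - 1547) + 21466)) = -323/(24221 + 19475*(-819 + 21466)) = -323/(24221 + 19475*20647) = -323/(24221 + 402100325) = -323/402124546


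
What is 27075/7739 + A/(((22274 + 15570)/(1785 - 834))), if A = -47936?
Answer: -87943554801/73218679 ≈ -1201.1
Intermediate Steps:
27075/7739 + A/(((22274 + 15570)/(1785 - 834))) = 27075/7739 - 47936*(1785 - 834)/(22274 + 15570) = 27075*(1/7739) - 47936/(37844/951) = 27075/7739 - 47936/(37844*(1/951)) = 27075/7739 - 47936/37844/951 = 27075/7739 - 47936*951/37844 = 27075/7739 - 11396784/9461 = -87943554801/73218679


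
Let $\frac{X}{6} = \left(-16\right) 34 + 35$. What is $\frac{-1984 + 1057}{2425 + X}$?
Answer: $\frac{927}{629} \approx 1.4738$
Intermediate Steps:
$X = -3054$ ($X = 6 \left(\left(-16\right) 34 + 35\right) = 6 \left(-544 + 35\right) = 6 \left(-509\right) = -3054$)
$\frac{-1984 + 1057}{2425 + X} = \frac{-1984 + 1057}{2425 - 3054} = - \frac{927}{-629} = \left(-927\right) \left(- \frac{1}{629}\right) = \frac{927}{629}$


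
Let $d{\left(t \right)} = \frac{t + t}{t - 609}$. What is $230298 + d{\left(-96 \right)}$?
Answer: $\frac{54120094}{235} \approx 2.303 \cdot 10^{5}$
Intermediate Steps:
$d{\left(t \right)} = \frac{2 t}{-609 + t}$
$230298 + d{\left(-96 \right)} = 230298 + 2 \left(-96\right) \frac{1}{-609 - 96} = 230298 + 2 \left(-96\right) \frac{1}{-705} = 230298 + 2 \left(-96\right) \left(- \frac{1}{705}\right) = 230298 + \frac{64}{235} = \frac{54120094}{235}$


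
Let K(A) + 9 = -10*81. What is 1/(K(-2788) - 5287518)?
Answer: -1/5288337 ≈ -1.8910e-7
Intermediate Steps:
K(A) = -819 (K(A) = -9 - 10*81 = -9 - 810 = -819)
1/(K(-2788) - 5287518) = 1/(-819 - 5287518) = 1/(-5288337) = -1/5288337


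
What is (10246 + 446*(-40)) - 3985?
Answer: -11579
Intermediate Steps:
(10246 + 446*(-40)) - 3985 = (10246 - 17840) - 3985 = -7594 - 3985 = -11579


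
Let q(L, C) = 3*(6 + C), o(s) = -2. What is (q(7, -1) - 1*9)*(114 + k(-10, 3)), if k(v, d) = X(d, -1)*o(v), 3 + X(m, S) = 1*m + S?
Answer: 696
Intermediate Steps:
X(m, S) = -3 + S + m (X(m, S) = -3 + (1*m + S) = -3 + (m + S) = -3 + (S + m) = -3 + S + m)
q(L, C) = 18 + 3*C
k(v, d) = 8 - 2*d (k(v, d) = (-3 - 1 + d)*(-2) = (-4 + d)*(-2) = 8 - 2*d)
(q(7, -1) - 1*9)*(114 + k(-10, 3)) = ((18 + 3*(-1)) - 1*9)*(114 + (8 - 2*3)) = ((18 - 3) - 9)*(114 + (8 - 6)) = (15 - 9)*(114 + 2) = 6*116 = 696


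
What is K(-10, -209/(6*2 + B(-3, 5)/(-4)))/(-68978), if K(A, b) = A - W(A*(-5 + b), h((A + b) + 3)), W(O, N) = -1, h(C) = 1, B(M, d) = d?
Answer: 9/68978 ≈ 0.00013048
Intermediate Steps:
K(A, b) = 1 + A (K(A, b) = A - 1*(-1) = A + 1 = 1 + A)
K(-10, -209/(6*2 + B(-3, 5)/(-4)))/(-68978) = (1 - 10)/(-68978) = -9*(-1/68978) = 9/68978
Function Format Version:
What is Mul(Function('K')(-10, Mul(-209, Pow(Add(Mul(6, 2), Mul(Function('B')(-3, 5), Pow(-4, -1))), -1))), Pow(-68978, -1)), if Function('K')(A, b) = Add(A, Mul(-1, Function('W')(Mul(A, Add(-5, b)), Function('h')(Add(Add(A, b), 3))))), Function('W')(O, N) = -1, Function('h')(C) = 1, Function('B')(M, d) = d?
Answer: Rational(9, 68978) ≈ 0.00013048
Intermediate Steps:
Function('K')(A, b) = Add(1, A) (Function('K')(A, b) = Add(A, Mul(-1, -1)) = Add(A, 1) = Add(1, A))
Mul(Function('K')(-10, Mul(-209, Pow(Add(Mul(6, 2), Mul(Function('B')(-3, 5), Pow(-4, -1))), -1))), Pow(-68978, -1)) = Mul(Add(1, -10), Pow(-68978, -1)) = Mul(-9, Rational(-1, 68978)) = Rational(9, 68978)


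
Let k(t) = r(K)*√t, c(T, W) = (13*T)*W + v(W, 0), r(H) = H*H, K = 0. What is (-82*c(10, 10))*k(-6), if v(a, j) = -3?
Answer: 0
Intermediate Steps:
r(H) = H²
c(T, W) = -3 + 13*T*W (c(T, W) = (13*T)*W - 3 = 13*T*W - 3 = -3 + 13*T*W)
k(t) = 0 (k(t) = 0²*√t = 0*√t = 0)
(-82*c(10, 10))*k(-6) = -82*(-3 + 13*10*10)*0 = -82*(-3 + 1300)*0 = -82*1297*0 = -106354*0 = 0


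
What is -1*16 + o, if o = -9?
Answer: -25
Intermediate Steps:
-1*16 + o = -1*16 - 9 = -16 - 9 = -25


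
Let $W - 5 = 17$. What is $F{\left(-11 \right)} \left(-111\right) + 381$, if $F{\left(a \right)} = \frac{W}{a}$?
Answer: $603$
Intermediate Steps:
$W = 22$ ($W = 5 + 17 = 22$)
$F{\left(a \right)} = \frac{22}{a}$
$F{\left(-11 \right)} \left(-111\right) + 381 = \frac{22}{-11} \left(-111\right) + 381 = 22 \left(- \frac{1}{11}\right) \left(-111\right) + 381 = \left(-2\right) \left(-111\right) + 381 = 222 + 381 = 603$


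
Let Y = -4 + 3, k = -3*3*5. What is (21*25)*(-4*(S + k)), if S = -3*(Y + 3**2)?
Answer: 144900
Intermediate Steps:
k = -45 (k = -9*5 = -45)
Y = -1
S = -24 (S = -3*(-1 + 3**2) = -3*(-1 + 9) = -3*8 = -24)
(21*25)*(-4*(S + k)) = (21*25)*(-4*(-24 - 45)) = 525*(-4*(-69)) = 525*276 = 144900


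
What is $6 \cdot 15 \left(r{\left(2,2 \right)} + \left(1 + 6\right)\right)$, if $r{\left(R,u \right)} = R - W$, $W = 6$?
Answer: $270$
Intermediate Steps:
$r{\left(R,u \right)} = -6 + R$ ($r{\left(R,u \right)} = R - 6 = -6 + R$)
$6 \cdot 15 \left(r{\left(2,2 \right)} + \left(1 + 6\right)\right) = 6 \cdot 15 \left(\left(-6 + 2\right) + \left(1 + 6\right)\right) = 90 \left(-4 + 7\right) = 90 \cdot 3 = 270$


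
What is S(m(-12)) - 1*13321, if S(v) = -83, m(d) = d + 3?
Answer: -13404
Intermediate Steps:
m(d) = 3 + d
S(m(-12)) - 1*13321 = -83 - 1*13321 = -83 - 13321 = -13404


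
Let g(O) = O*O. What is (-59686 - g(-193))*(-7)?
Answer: 678545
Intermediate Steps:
g(O) = O²
(-59686 - g(-193))*(-7) = (-59686 - 1*(-193)²)*(-7) = (-59686 - 1*37249)*(-7) = (-59686 - 37249)*(-7) = -96935*(-7) = 678545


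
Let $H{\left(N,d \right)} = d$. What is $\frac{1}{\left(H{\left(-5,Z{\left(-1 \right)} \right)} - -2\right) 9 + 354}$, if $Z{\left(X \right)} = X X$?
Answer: $\frac{1}{381} \approx 0.0026247$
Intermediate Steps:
$Z{\left(X \right)} = X^{2}$
$\frac{1}{\left(H{\left(-5,Z{\left(-1 \right)} \right)} - -2\right) 9 + 354} = \frac{1}{\left(\left(-1\right)^{2} - -2\right) 9 + 354} = \frac{1}{\left(1 + \left(-5 + 7\right)\right) 9 + 354} = \frac{1}{\left(1 + 2\right) 9 + 354} = \frac{1}{3 \cdot 9 + 354} = \frac{1}{27 + 354} = \frac{1}{381}$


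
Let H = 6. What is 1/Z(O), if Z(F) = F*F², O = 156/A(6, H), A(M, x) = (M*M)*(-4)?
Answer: -1728/2197 ≈ -0.78653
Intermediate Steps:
A(M, x) = -4*M² (A(M, x) = M²*(-4) = -4*M²)
O = -13/12 (O = 156/((-4*6²)) = 156/((-4*36)) = 156/(-144) = 156*(-1/144) = -13/12 ≈ -1.0833)
Z(F) = F³
1/Z(O) = 1/((-13/12)³) = 1/(-2197/1728) = -1728/2197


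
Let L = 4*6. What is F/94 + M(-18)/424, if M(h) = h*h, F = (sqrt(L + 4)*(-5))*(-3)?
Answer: 81/106 + 15*sqrt(7)/47 ≈ 1.6085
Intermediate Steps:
L = 24
F = 30*sqrt(7) (F = (sqrt(24 + 4)*(-5))*(-3) = (sqrt(28)*(-5))*(-3) = ((2*sqrt(7))*(-5))*(-3) = -10*sqrt(7)*(-3) = 30*sqrt(7) ≈ 79.373)
M(h) = h**2
F/94 + M(-18)/424 = (30*sqrt(7))/94 + (-18)**2/424 = (30*sqrt(7))*(1/94) + 324*(1/424) = 15*sqrt(7)/47 + 81/106 = 81/106 + 15*sqrt(7)/47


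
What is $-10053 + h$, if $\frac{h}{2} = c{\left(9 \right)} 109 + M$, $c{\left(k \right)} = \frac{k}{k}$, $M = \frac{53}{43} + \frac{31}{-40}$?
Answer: $- \frac{8457313}{860} \approx -9834.1$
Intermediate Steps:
$M = \frac{787}{1720}$ ($M = 53 \cdot \frac{1}{43} + 31 \left(- \frac{1}{40}\right) = \frac{53}{43} - \frac{31}{40} = \frac{787}{1720} \approx 0.45756$)
$c{\left(k \right)} = 1$
$h = \frac{188267}{860}$ ($h = 2 \left(1 \cdot 109 + \frac{787}{1720}\right) = 2 \left(109 + \frac{787}{1720}\right) = 2 \cdot \frac{188267}{1720} = \frac{188267}{860} \approx 218.92$)
$-10053 + h = -10053 + \frac{188267}{860} = - \frac{8457313}{860}$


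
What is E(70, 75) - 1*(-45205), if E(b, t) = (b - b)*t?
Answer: 45205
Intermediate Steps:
E(b, t) = 0 (E(b, t) = 0*t = 0)
E(70, 75) - 1*(-45205) = 0 - 1*(-45205) = 0 + 45205 = 45205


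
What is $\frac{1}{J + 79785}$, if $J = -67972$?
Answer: $\frac{1}{11813} \approx 8.4652 \cdot 10^{-5}$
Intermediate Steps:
$\frac{1}{J + 79785} = \frac{1}{-67972 + 79785} = \frac{1}{11813}$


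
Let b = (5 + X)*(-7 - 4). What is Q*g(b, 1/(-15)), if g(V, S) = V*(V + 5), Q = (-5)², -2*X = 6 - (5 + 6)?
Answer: 639375/4 ≈ 1.5984e+5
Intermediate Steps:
X = 5/2 (X = -(6 - (5 + 6))/2 = -(6 - 1*11)/2 = -(6 - 11)/2 = -½*(-5) = 5/2 ≈ 2.5000)
b = -165/2 (b = (5 + 5/2)*(-7 - 4) = (15/2)*(-11) = -165/2 ≈ -82.500)
Q = 25
g(V, S) = V*(5 + V)
Q*g(b, 1/(-15)) = 25*(-165*(5 - 165/2)/2) = 25*(-165/2*(-155/2)) = 25*(25575/4) = 639375/4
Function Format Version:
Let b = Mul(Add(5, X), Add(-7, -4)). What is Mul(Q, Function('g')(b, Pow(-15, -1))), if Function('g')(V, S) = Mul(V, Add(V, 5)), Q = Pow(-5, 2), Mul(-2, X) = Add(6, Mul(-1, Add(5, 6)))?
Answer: Rational(639375, 4) ≈ 1.5984e+5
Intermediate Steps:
X = Rational(5, 2) (X = Mul(Rational(-1, 2), Add(6, Mul(-1, Add(5, 6)))) = Mul(Rational(-1, 2), Add(6, Mul(-1, 11))) = Mul(Rational(-1, 2), Add(6, -11)) = Mul(Rational(-1, 2), -5) = Rational(5, 2) ≈ 2.5000)
b = Rational(-165, 2) (b = Mul(Add(5, Rational(5, 2)), Add(-7, -4)) = Mul(Rational(15, 2), -11) = Rational(-165, 2) ≈ -82.500)
Q = 25
Function('g')(V, S) = Mul(V, Add(5, V))
Mul(Q, Function('g')(b, Pow(-15, -1))) = Mul(25, Mul(Rational(-165, 2), Add(5, Rational(-165, 2)))) = Mul(25, Mul(Rational(-165, 2), Rational(-155, 2))) = Mul(25, Rational(25575, 4)) = Rational(639375, 4)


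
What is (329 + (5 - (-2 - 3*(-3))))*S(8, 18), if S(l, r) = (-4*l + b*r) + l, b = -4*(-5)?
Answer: 109872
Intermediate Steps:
b = 20
S(l, r) = -3*l + 20*r (S(l, r) = (-4*l + 20*r) + l = -3*l + 20*r)
(329 + (5 - (-2 - 3*(-3))))*S(8, 18) = (329 + (5 - (-2 - 3*(-3))))*(-3*8 + 20*18) = (329 + (5 - (-2 + 9)))*(-24 + 360) = (329 + (5 - 1*7))*336 = (329 + (5 - 7))*336 = (329 - 2)*336 = 327*336 = 109872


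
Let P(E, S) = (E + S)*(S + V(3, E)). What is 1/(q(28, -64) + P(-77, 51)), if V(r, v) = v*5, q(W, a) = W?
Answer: 1/8712 ≈ 0.00011478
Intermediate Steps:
V(r, v) = 5*v
P(E, S) = (E + S)*(S + 5*E)
1/(q(28, -64) + P(-77, 51)) = 1/(28 + (51² + 5*(-77)² + 6*(-77)*51)) = 1/(28 + (2601 + 5*5929 - 23562)) = 1/(28 + (2601 + 29645 - 23562)) = 1/(28 + 8684) = 1/8712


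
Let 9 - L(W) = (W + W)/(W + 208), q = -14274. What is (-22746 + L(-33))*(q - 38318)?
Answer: 209258782128/175 ≈ 1.1958e+9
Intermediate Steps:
L(W) = 9 - 2*W/(208 + W) (L(W) = 9 - (W + W)/(W + 208) = 9 - 2*W/(208 + W))
(-22746 + L(-33))*(q - 38318) = (-22746 + (1872 + 7*(-33))/(208 - 33))*(-14274 - 38318) = (-22746 + (1872 - 231)/175)*(-52592) = (-22746 + (1/175)*1641)*(-52592) = (-22746 + 1641/175)*(-52592) = -3978909/175*(-52592) = 209258782128/175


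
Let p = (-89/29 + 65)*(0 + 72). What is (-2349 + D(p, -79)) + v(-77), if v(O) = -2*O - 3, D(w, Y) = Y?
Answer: -2277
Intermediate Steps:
p = 129312/29 (p = (-89*1/29 + 65)*72 = (-89/29 + 65)*72 = (1796/29)*72 = 129312/29 ≈ 4459.0)
v(O) = -3 - 2*O
(-2349 + D(p, -79)) + v(-77) = (-2349 - 79) + (-3 - 2*(-77)) = -2428 + (-3 + 154) = -2428 + 151 = -2277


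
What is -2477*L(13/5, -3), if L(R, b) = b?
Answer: 7431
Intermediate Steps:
-2477*L(13/5, -3) = -2477*(-3) = 7431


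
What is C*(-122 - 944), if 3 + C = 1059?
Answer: -1125696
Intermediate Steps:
C = 1056 (C = -3 + 1059 = 1056)
C*(-122 - 944) = 1056*(-122 - 944) = 1056*(-1066) = -1125696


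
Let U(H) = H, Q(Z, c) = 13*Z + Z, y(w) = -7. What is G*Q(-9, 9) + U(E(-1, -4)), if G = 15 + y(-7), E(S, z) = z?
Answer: -1012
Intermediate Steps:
Q(Z, c) = 14*Z
G = 8 (G = 15 - 7 = 8)
G*Q(-9, 9) + U(E(-1, -4)) = 8*(14*(-9)) - 4 = 8*(-126) - 4 = -1008 - 4 = -1012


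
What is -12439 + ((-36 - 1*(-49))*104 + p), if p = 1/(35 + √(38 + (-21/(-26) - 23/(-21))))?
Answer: (-388044*√546 - 11087*√21787)/(√21787 + 35*√546) ≈ -11087.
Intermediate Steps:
p = 1/(35 + √11895702/546) (p = 1/(35 + √(38 + (-21*(-1/26) - 23*(-1/21)))) = 1/(35 + √(38 + (21/26 + 23/21))) = 1/(35 + √(38 + 1039/546)) = 1/(35 + √(21787/546)) = 1/(35 + √11895702/546) ≈ 0.024203)
-12439 + ((-36 - 1*(-49))*104 + p) = -12439 + ((-36 - 1*(-49))*104 + √546/(√21787 + 35*√546)) = -12439 + ((-36 + 49)*104 + √546/(√21787 + 35*√546)) = -12439 + (13*104 + √546/(√21787 + 35*√546)) = -12439 + (1352 + √546/(√21787 + 35*√546)) = -11087 + √546/(√21787 + 35*√546)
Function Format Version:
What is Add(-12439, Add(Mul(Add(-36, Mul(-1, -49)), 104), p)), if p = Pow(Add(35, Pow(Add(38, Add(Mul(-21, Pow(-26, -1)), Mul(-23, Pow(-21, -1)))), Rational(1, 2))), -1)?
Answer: Mul(Pow(Add(Pow(21787, Rational(1, 2)), Mul(35, Pow(546, Rational(1, 2)))), -1), Add(Mul(-388044, Pow(546, Rational(1, 2))), Mul(-11087, Pow(21787, Rational(1, 2))))) ≈ -11087.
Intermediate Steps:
p = Pow(Add(35, Mul(Rational(1, 546), Pow(11895702, Rational(1, 2)))), -1) (p = Pow(Add(35, Pow(Add(38, Add(Mul(-21, Rational(-1, 26)), Mul(-23, Rational(-1, 21)))), Rational(1, 2))), -1) = Pow(Add(35, Pow(Add(38, Add(Rational(21, 26), Rational(23, 21))), Rational(1, 2))), -1) = Pow(Add(35, Pow(Add(38, Rational(1039, 546)), Rational(1, 2))), -1) = Pow(Add(35, Pow(Rational(21787, 546), Rational(1, 2))), -1) = Pow(Add(35, Mul(Rational(1, 546), Pow(11895702, Rational(1, 2)))), -1) ≈ 0.024203)
Add(-12439, Add(Mul(Add(-36, Mul(-1, -49)), 104), p)) = Add(-12439, Add(Mul(Add(-36, Mul(-1, -49)), 104), Mul(Pow(546, Rational(1, 2)), Pow(Add(Pow(21787, Rational(1, 2)), Mul(35, Pow(546, Rational(1, 2)))), -1)))) = Add(-12439, Add(Mul(Add(-36, 49), 104), Mul(Pow(546, Rational(1, 2)), Pow(Add(Pow(21787, Rational(1, 2)), Mul(35, Pow(546, Rational(1, 2)))), -1)))) = Add(-12439, Add(Mul(13, 104), Mul(Pow(546, Rational(1, 2)), Pow(Add(Pow(21787, Rational(1, 2)), Mul(35, Pow(546, Rational(1, 2)))), -1)))) = Add(-12439, Add(1352, Mul(Pow(546, Rational(1, 2)), Pow(Add(Pow(21787, Rational(1, 2)), Mul(35, Pow(546, Rational(1, 2)))), -1)))) = Add(-11087, Mul(Pow(546, Rational(1, 2)), Pow(Add(Pow(21787, Rational(1, 2)), Mul(35, Pow(546, Rational(1, 2)))), -1)))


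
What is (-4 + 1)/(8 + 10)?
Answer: -1/6 ≈ -0.16667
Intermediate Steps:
(-4 + 1)/(8 + 10) = -3/18 = (1/18)*(-3) = -1/6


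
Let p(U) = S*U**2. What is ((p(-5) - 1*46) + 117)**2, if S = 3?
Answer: 21316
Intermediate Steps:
p(U) = 3*U**2
((p(-5) - 1*46) + 117)**2 = ((3*(-5)**2 - 1*46) + 117)**2 = ((3*25 - 46) + 117)**2 = ((75 - 46) + 117)**2 = (29 + 117)**2 = 146**2 = 21316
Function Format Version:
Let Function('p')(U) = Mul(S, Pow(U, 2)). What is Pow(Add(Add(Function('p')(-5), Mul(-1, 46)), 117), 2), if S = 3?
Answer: 21316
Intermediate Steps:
Function('p')(U) = Mul(3, Pow(U, 2))
Pow(Add(Add(Function('p')(-5), Mul(-1, 46)), 117), 2) = Pow(Add(Add(Mul(3, Pow(-5, 2)), Mul(-1, 46)), 117), 2) = Pow(Add(Add(Mul(3, 25), -46), 117), 2) = Pow(Add(Add(75, -46), 117), 2) = Pow(Add(29, 117), 2) = Pow(146, 2) = 21316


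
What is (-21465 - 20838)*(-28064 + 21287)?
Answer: 286687431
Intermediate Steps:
(-21465 - 20838)*(-28064 + 21287) = -42303*(-6777) = 286687431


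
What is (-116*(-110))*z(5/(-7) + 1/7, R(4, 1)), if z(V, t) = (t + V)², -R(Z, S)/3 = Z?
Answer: 98813440/49 ≈ 2.0166e+6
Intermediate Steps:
R(Z, S) = -3*Z
z(V, t) = (V + t)²
(-116*(-110))*z(5/(-7) + 1/7, R(4, 1)) = (-116*(-110))*((5/(-7) + 1/7) - 3*4)² = 12760*((5*(-⅐) + 1*(⅐)) - 12)² = 12760*((-5/7 + ⅐) - 12)² = 12760*(-4/7 - 12)² = 12760*(-88/7)² = 12760*(7744/49) = 98813440/49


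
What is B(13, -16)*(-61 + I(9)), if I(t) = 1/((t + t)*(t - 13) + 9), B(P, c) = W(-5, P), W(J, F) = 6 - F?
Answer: 3844/9 ≈ 427.11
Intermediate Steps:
B(P, c) = 6 - P
I(t) = 1/(9 + 2*t*(-13 + t)) (I(t) = 1/((2*t)*(-13 + t) + 9) = 1/(2*t*(-13 + t) + 9) = 1/(9 + 2*t*(-13 + t)))
B(13, -16)*(-61 + I(9)) = (6 - 1*13)*(-61 + 1/(9 - 26*9 + 2*9²)) = (6 - 13)*(-61 + 1/(9 - 234 + 2*81)) = -7*(-61 + 1/(9 - 234 + 162)) = -7*(-61 + 1/(-63)) = -7*(-61 - 1/63) = -7*(-3844/63) = 3844/9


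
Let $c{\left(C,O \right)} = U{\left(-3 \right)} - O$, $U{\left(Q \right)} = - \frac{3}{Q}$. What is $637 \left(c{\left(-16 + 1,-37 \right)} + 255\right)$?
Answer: $186641$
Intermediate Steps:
$c{\left(C,O \right)} = 1 - O$ ($c{\left(C,O \right)} = - \frac{3}{-3} - O = \left(-3\right) \left(- \frac{1}{3}\right) - O = 1 - O$)
$637 \left(c{\left(-16 + 1,-37 \right)} + 255\right) = 637 \left(\left(1 - -37\right) + 255\right) = 637 \left(\left(1 + 37\right) + 255\right) = 637 \left(38 + 255\right) = 637 \cdot 293 = 186641$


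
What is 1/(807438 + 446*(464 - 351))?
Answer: 1/857836 ≈ 1.1657e-6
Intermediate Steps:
1/(807438 + 446*(464 - 351)) = 1/(807438 + 446*113) = 1/(807438 + 50398) = 1/857836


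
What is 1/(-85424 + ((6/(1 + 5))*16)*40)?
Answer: -1/84784 ≈ -1.1795e-5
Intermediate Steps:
1/(-85424 + ((6/(1 + 5))*16)*40) = 1/(-85424 + ((6/6)*16)*40) = 1/(-85424 + (((⅙)*6)*16)*40) = 1/(-85424 + (1*16)*40) = 1/(-85424 + 16*40) = 1/(-85424 + 640) = 1/(-84784) = -1/84784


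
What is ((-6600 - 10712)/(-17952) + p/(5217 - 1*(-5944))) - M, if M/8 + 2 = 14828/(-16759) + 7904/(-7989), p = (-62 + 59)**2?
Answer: 2976783024340010/93145951205219 ≈ 31.958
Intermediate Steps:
p = 9 (p = (-3)**2 = 9)
M = -4149594640/133887651 (M = -16 + 8*(14828/(-16759) + 7904/(-7989)) = -16 + 8*(14828*(-1/16759) + 7904*(-1/7989)) = -16 + 8*(-14828/16759 - 7904/7989) = -16 + 8*(-250924028/133887651) = -16 - 2007392224/133887651 = -4149594640/133887651 ≈ -30.993)
((-6600 - 10712)/(-17952) + p/(5217 - 1*(-5944))) - M = ((-6600 - 10712)/(-17952) + 9/(5217 - 1*(-5944))) - 1*(-4149594640/133887651) = (-17312*(-1/17952) + 9/(5217 + 5944)) + 4149594640/133887651 = (541/561 + 9/11161) + 4149594640/133887651 = 6043150/6261321 + 4149594640/133887651 = 2976783024340010/93145951205219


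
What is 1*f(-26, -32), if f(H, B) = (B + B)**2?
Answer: 4096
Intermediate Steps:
f(H, B) = 4*B**2 (f(H, B) = (2*B)**2 = 4*B**2)
1*f(-26, -32) = 1*(4*(-32)**2) = 1*(4*1024) = 1*4096 = 4096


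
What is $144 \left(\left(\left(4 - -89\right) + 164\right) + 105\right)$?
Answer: $52128$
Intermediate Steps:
$144 \left(\left(\left(4 - -89\right) + 164\right) + 105\right) = 144 \left(\left(\left(4 + 89\right) + 164\right) + 105\right) = 144 \left(\left(93 + 164\right) + 105\right) = 144 \left(257 + 105\right) = 144 \cdot 362 = 52128$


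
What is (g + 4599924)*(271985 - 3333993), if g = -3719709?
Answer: -2695225371720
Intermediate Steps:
(g + 4599924)*(271985 - 3333993) = (-3719709 + 4599924)*(271985 - 3333993) = 880215*(-3062008) = -2695225371720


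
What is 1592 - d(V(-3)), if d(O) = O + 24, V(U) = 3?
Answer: 1565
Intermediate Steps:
d(O) = 24 + O
1592 - d(V(-3)) = 1592 - (24 + 3) = 1592 - 1*27 = 1592 - 27 = 1565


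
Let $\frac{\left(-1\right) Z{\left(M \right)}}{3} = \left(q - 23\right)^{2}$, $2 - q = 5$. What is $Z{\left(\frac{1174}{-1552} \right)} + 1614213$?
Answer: $1612185$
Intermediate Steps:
$q = -3$ ($q = 2 - 5 = -3$)
$Z{\left(M \right)} = -2028$ ($Z{\left(M \right)} = - 3 \left(-3 - 23\right)^{2} = - 3 \left(-26\right)^{2} = \left(-3\right) 676 = -2028$)
$Z{\left(\frac{1174}{-1552} \right)} + 1614213 = -2028 + 1614213 = 1612185$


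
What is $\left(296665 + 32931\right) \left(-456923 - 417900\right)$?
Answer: $-288338161508$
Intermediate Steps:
$\left(296665 + 32931\right) \left(-456923 - 417900\right) = 329596 \left(-874823\right) = -288338161508$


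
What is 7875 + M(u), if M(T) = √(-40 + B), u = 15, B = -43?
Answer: 7875 + I*√83 ≈ 7875.0 + 9.1104*I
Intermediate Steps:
M(T) = I*√83 (M(T) = √(-40 - 43) = √(-83) = I*√83)
7875 + M(u) = 7875 + I*√83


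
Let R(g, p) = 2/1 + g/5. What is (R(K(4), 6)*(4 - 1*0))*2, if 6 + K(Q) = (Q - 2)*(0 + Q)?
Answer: 96/5 ≈ 19.200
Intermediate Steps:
K(Q) = -6 + Q*(-2 + Q) (K(Q) = -6 + (Q - 2)*(0 + Q) = -6 + (-2 + Q)*Q = -6 + Q*(-2 + Q))
R(g, p) = 2 + g/5 (R(g, p) = 2*1 + g*(⅕) = 2 + g/5)
(R(K(4), 6)*(4 - 1*0))*2 = ((2 + (-6 + 4² - 2*4)/5)*(4 - 1*0))*2 = ((2 + (-6 + 16 - 8)/5)*(4 + 0))*2 = ((2 + (⅕)*2)*4)*2 = ((2 + ⅖)*4)*2 = ((12/5)*4)*2 = (48/5)*2 = 96/5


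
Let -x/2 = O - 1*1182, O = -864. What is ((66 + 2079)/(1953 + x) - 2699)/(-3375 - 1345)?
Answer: 41829/73160 ≈ 0.57175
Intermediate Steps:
x = 4092 (x = -2*(-864 - 1*1182) = -2*(-864 - 1182) = -2*(-2046) = 4092)
((66 + 2079)/(1953 + x) - 2699)/(-3375 - 1345) = ((66 + 2079)/(1953 + 4092) - 2699)/(-3375 - 1345) = (2145/6045 - 2699)/(-4720) = (2145*(1/6045) - 2699)*(-1/4720) = (11/31 - 2699)*(-1/4720) = -83658/31*(-1/4720) = 41829/73160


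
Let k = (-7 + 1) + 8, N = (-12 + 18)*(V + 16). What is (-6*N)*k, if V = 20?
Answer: -2592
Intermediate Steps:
N = 216 (N = (-12 + 18)*(20 + 16) = 6*36 = 216)
k = 2 (k = -6 + 8 = 2)
(-6*N)*k = -6*216*2 = -1296*2 = -2592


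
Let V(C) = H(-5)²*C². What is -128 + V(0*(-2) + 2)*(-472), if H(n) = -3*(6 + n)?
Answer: -17120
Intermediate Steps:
H(n) = -18 - 3*n
V(C) = 9*C² (V(C) = (-18 - 3*(-5))²*C² = (-18 + 15)²*C² = (-3)²*C² = 9*C²)
-128 + V(0*(-2) + 2)*(-472) = -128 + (9*(0*(-2) + 2)²)*(-472) = -128 + (9*(0 + 2)²)*(-472) = -128 + (9*2²)*(-472) = -128 + (9*4)*(-472) = -128 + 36*(-472) = -128 - 16992 = -17120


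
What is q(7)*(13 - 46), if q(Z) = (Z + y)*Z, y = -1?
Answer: -1386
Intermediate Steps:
q(Z) = Z*(-1 + Z) (q(Z) = (Z - 1)*Z = (-1 + Z)*Z = Z*(-1 + Z))
q(7)*(13 - 46) = (7*(-1 + 7))*(13 - 46) = (7*6)*(-33) = 42*(-33) = -1386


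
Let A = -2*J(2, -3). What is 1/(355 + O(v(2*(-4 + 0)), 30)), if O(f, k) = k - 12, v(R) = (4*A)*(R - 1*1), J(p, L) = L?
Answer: 1/373 ≈ 0.0026810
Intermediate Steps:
A = 6 (A = -2*(-3) = 6)
v(R) = -24 + 24*R (v(R) = (4*6)*(R - 1*1) = 24*(R - 1) = 24*(-1 + R) = -24 + 24*R)
O(f, k) = -12 + k
1/(355 + O(v(2*(-4 + 0)), 30)) = 1/(355 + (-12 + 30)) = 1/(355 + 18) = 1/373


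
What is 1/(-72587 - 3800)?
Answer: -1/76387 ≈ -1.3091e-5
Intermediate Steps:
1/(-72587 - 3800) = 1/(-76387) = -1/76387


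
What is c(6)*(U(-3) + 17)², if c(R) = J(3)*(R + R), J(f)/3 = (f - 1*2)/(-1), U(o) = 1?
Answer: -11664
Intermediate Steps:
J(f) = 6 - 3*f (J(f) = 3*((f - 1*2)/(-1)) = 3*((f - 2)*(-1)) = 3*((-2 + f)*(-1)) = 3*(2 - f) = 6 - 3*f)
c(R) = -6*R (c(R) = (6 - 3*3)*(R + R) = (6 - 9)*(2*R) = -6*R)
c(6)*(U(-3) + 17)² = (-6*6)*(1 + 17)² = -36*18² = -36*324 = -11664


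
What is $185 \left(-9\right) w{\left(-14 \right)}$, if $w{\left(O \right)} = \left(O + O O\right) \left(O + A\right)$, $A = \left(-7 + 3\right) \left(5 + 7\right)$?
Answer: $18787860$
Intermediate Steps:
$A = -48$ ($A = \left(-4\right) 12 = -48$)
$w{\left(O \right)} = \left(-48 + O\right) \left(O + O^{2}\right)$ ($w{\left(O \right)} = \left(O + O O\right) \left(O - 48\right) = \left(O + O^{2}\right) \left(-48 + O\right) = \left(-48 + O\right) \left(O + O^{2}\right)$)
$185 \left(-9\right) w{\left(-14 \right)} = 185 \left(-9\right) \left(- 14 \left(-48 + \left(-14\right)^{2} - -658\right)\right) = - 1665 \left(- 14 \left(-48 + 196 + 658\right)\right) = - 1665 \left(\left(-14\right) 806\right) = \left(-1665\right) \left(-11284\right) = 18787860$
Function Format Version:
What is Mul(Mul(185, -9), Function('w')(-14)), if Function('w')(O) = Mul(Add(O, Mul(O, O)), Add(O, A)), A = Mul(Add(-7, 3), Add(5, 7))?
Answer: 18787860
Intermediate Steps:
A = -48 (A = Mul(-4, 12) = -48)
Function('w')(O) = Mul(Add(-48, O), Add(O, Pow(O, 2))) (Function('w')(O) = Mul(Add(O, Mul(O, O)), Add(O, -48)) = Mul(Add(O, Pow(O, 2)), Add(-48, O)) = Mul(Add(-48, O), Add(O, Pow(O, 2))))
Mul(Mul(185, -9), Function('w')(-14)) = Mul(Mul(185, -9), Mul(-14, Add(-48, Pow(-14, 2), Mul(-47, -14)))) = Mul(-1665, Mul(-14, Add(-48, 196, 658))) = Mul(-1665, Mul(-14, 806)) = Mul(-1665, -11284) = 18787860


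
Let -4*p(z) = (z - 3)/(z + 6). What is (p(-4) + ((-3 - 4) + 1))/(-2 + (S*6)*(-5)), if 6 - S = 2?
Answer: 41/976 ≈ 0.042008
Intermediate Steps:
S = 4 (S = 6 - 1*2 = 6 - 2 = 4)
p(z) = -(-3 + z)/(4*(6 + z)) (p(z) = -(z - 3)/(4*(z + 6)) = -(-3 + z)/(4*(6 + z)))
(p(-4) + ((-3 - 4) + 1))/(-2 + (S*6)*(-5)) = ((3 - 1*(-4))/(4*(6 - 4)) + ((-3 - 4) + 1))/(-2 + (4*6)*(-5)) = ((¼)*(3 + 4)/2 + (-7 + 1))/(-2 + 24*(-5)) = ((¼)*(½)*7 - 6)/(-2 - 120) = (7/8 - 6)/(-122) = -1/122*(-41/8) = 41/976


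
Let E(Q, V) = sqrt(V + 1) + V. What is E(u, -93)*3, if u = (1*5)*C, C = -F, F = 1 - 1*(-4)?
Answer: -279 + 6*I*sqrt(23) ≈ -279.0 + 28.775*I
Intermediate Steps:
F = 5 (F = 1 + 4 = 5)
C = -5 (C = -1*5 = -5)
u = -25 (u = (1*5)*(-5) = 5*(-5) = -25)
E(Q, V) = V + sqrt(1 + V) (E(Q, V) = sqrt(1 + V) + V = V + sqrt(1 + V))
E(u, -93)*3 = (-93 + sqrt(1 - 93))*3 = (-93 + sqrt(-92))*3 = (-93 + 2*I*sqrt(23))*3 = -279 + 6*I*sqrt(23)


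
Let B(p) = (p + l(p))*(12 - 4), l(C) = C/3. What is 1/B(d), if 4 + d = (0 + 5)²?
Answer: 1/224 ≈ 0.0044643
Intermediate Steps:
l(C) = C/3 (l(C) = C*(⅓) = C/3)
d = 21 (d = -4 + (0 + 5)² = -4 + 5² = -4 + 25 = 21)
B(p) = 32*p/3 (B(p) = (p + p/3)*(12 - 4) = (4*p/3)*8 = 32*p/3)
1/B(d) = 1/((32/3)*21) = 1/224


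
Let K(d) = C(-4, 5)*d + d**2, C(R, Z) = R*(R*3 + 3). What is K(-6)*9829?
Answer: -1769220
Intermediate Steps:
C(R, Z) = R*(3 + 3*R) (C(R, Z) = R*(3*R + 3) = R*(3 + 3*R))
K(d) = d**2 + 36*d (K(d) = (3*(-4)*(1 - 4))*d + d**2 = (3*(-4)*(-3))*d + d**2 = 36*d + d**2 = d**2 + 36*d)
K(-6)*9829 = -6*(36 - 6)*9829 = -6*30*9829 = -180*9829 = -1769220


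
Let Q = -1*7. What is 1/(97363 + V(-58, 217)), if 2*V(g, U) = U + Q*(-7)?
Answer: 1/97496 ≈ 1.0257e-5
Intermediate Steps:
Q = -7
V(g, U) = 49/2 + U/2 (V(g, U) = (U - 7*(-7))/2 = (U + 49)/2 = (49 + U)/2 = 49/2 + U/2)
1/(97363 + V(-58, 217)) = 1/(97363 + (49/2 + (½)*217)) = 1/(97363 + (49/2 + 217/2)) = 1/(97363 + 133) = 1/97496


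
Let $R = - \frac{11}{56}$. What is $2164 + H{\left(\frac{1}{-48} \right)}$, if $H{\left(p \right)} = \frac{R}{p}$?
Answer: $\frac{15214}{7} \approx 2173.4$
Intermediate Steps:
$R = - \frac{11}{56}$ ($R = \left(-11\right) \frac{1}{56} = - \frac{11}{56} \approx -0.19643$)
$H{\left(p \right)} = - \frac{11}{56 p}$
$2164 + H{\left(\frac{1}{-48} \right)} = 2164 - \frac{11}{56 \frac{1}{-48}} = 2164 - \frac{11}{56 \left(- \frac{1}{48}\right)} = 2164 - - \frac{66}{7} = 2164 + \frac{66}{7} = \frac{15214}{7}$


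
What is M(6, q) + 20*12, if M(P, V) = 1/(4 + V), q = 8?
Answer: 2881/12 ≈ 240.08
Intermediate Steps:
M(6, q) + 20*12 = 1/(4 + 8) + 20*12 = 1/12 + 240 = 2881/12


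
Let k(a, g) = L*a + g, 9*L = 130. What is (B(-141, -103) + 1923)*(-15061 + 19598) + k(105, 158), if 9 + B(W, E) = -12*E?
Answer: 42879674/3 ≈ 1.4293e+7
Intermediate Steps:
B(W, E) = -9 - 12*E
L = 130/9 (L = (⅑)*130 = 130/9 ≈ 14.444)
k(a, g) = g + 130*a/9 (k(a, g) = 130*a/9 + g = g + 130*a/9)
(B(-141, -103) + 1923)*(-15061 + 19598) + k(105, 158) = ((-9 - 12*(-103)) + 1923)*(-15061 + 19598) + (158 + (130/9)*105) = ((-9 + 1236) + 1923)*4537 + (158 + 4550/3) = (1227 + 1923)*4537 + 5024/3 = 3150*4537 + 5024/3 = 14291550 + 5024/3 = 42879674/3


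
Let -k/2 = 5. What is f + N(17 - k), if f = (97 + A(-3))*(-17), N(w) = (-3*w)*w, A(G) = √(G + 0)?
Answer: -3836 - 17*I*√3 ≈ -3836.0 - 29.445*I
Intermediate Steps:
k = -10 (k = -2*5 = -10)
A(G) = √G
N(w) = -3*w²
f = -1649 - 17*I*√3 (f = (97 + √(-3))*(-17) = (97 + I*√3)*(-17) = -1649 - 17*I*√3 ≈ -1649.0 - 29.445*I)
f + N(17 - k) = (-1649 - 17*I*√3) - 3*(17 - 1*(-10))² = (-1649 - 17*I*√3) - 3*(17 + 10)² = (-1649 - 17*I*√3) - 3*27² = (-1649 - 17*I*√3) - 3*729 = (-1649 - 17*I*√3) - 2187 = -3836 - 17*I*√3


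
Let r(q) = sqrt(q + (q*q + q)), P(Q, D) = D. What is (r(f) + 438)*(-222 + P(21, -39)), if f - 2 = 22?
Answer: -114318 - 1044*sqrt(39) ≈ -1.2084e+5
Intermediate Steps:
f = 24 (f = 2 + 22 = 24)
r(q) = sqrt(q**2 + 2*q) (r(q) = sqrt(q + (q**2 + q)) = sqrt(q + (q + q**2)) = sqrt(q**2 + 2*q))
(r(f) + 438)*(-222 + P(21, -39)) = (sqrt(24*(2 + 24)) + 438)*(-222 - 39) = (sqrt(24*26) + 438)*(-261) = (sqrt(624) + 438)*(-261) = (4*sqrt(39) + 438)*(-261) = (438 + 4*sqrt(39))*(-261) = -114318 - 1044*sqrt(39)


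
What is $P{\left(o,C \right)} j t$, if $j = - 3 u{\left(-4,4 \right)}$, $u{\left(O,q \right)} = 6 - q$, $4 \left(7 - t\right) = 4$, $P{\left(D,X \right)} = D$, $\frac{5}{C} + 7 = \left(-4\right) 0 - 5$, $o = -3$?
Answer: $108$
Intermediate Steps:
$C = - \frac{5}{12}$ ($C = \frac{5}{-7 - 5} = \frac{5}{-12} = 5 \left(- \frac{1}{12}\right) = - \frac{5}{12} \approx -0.41667$)
$t = 6$ ($t = 7 - 1 = 6$)
$j = -6$ ($j = - 3 \left(6 - 4\right) = \left(-3\right) 2 = -6$)
$P{\left(o,C \right)} j t = \left(-3\right) \left(-6\right) 6 = 18 \cdot 6 = 108$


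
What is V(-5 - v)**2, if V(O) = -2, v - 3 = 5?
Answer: 4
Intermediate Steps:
v = 8 (v = 3 + 5 = 8)
V(-5 - v)**2 = (-2)**2 = 4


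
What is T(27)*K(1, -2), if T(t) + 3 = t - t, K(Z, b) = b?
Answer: 6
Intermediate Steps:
T(t) = -3 (T(t) = -3 + (t - t) = -3 + 0 = -3)
T(27)*K(1, -2) = -3*(-2) = 6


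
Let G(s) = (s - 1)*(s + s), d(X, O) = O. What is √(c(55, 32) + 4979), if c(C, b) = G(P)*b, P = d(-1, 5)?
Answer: √6259 ≈ 79.114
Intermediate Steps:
P = 5
G(s) = 2*s*(-1 + s) (G(s) = (-1 + s)*(2*s) = 2*s*(-1 + s))
c(C, b) = 40*b (c(C, b) = (2*5*(-1 + 5))*b = (2*5*4)*b = 40*b)
√(c(55, 32) + 4979) = √(40*32 + 4979) = √(1280 + 4979) = √6259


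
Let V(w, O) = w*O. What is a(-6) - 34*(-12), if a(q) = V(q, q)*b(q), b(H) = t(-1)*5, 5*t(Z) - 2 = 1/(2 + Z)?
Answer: 516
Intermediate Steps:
V(w, O) = O*w
t(Z) = ⅖ + 1/(5*(2 + Z))
b(H) = 3 (b(H) = ((5 + 2*(-1))/(5*(2 - 1)))*5 = ((⅕)*(5 - 2)/1)*5 = ((⅕)*1*3)*5 = (⅗)*5 = 3)
a(q) = 3*q² (a(q) = (q*q)*3 = q²*3 = 3*q²)
a(-6) - 34*(-12) = 3*(-6)² - 34*(-12) = 3*36 + 408 = 108 + 408 = 516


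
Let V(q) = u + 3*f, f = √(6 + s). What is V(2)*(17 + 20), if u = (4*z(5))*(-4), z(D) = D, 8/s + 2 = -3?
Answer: -2960 + 111*√110/5 ≈ -2727.2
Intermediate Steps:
s = -8/5 (s = 8/(-2 - 3) = 8/(-5) = 8*(-⅕) = -8/5 ≈ -1.6000)
f = √110/5 (f = √(6 - 8/5) = √(22/5) = √110/5 ≈ 2.0976)
u = -80 (u = (4*5)*(-4) = 20*(-4) = -80)
V(q) = -80 + 3*√110/5 (V(q) = -80 + 3*(√110/5) = -80 + 3*√110/5)
V(2)*(17 + 20) = (-80 + 3*√110/5)*(17 + 20) = (-80 + 3*√110/5)*37 = -2960 + 111*√110/5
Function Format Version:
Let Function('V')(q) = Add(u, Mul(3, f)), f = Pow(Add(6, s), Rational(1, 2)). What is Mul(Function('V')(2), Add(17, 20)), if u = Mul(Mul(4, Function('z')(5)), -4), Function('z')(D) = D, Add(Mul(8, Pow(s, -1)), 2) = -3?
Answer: Add(-2960, Mul(Rational(111, 5), Pow(110, Rational(1, 2)))) ≈ -2727.2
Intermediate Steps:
s = Rational(-8, 5) (s = Mul(8, Pow(Add(-2, -3), -1)) = Mul(8, Pow(-5, -1)) = Mul(8, Rational(-1, 5)) = Rational(-8, 5) ≈ -1.6000)
f = Mul(Rational(1, 5), Pow(110, Rational(1, 2))) (f = Pow(Add(6, Rational(-8, 5)), Rational(1, 2)) = Pow(Rational(22, 5), Rational(1, 2)) = Mul(Rational(1, 5), Pow(110, Rational(1, 2))) ≈ 2.0976)
u = -80 (u = Mul(Mul(4, 5), -4) = Mul(20, -4) = -80)
Function('V')(q) = Add(-80, Mul(Rational(3, 5), Pow(110, Rational(1, 2)))) (Function('V')(q) = Add(-80, Mul(3, Mul(Rational(1, 5), Pow(110, Rational(1, 2))))) = Add(-80, Mul(Rational(3, 5), Pow(110, Rational(1, 2)))))
Mul(Function('V')(2), Add(17, 20)) = Mul(Add(-80, Mul(Rational(3, 5), Pow(110, Rational(1, 2)))), Add(17, 20)) = Mul(Add(-80, Mul(Rational(3, 5), Pow(110, Rational(1, 2)))), 37) = Add(-2960, Mul(Rational(111, 5), Pow(110, Rational(1, 2))))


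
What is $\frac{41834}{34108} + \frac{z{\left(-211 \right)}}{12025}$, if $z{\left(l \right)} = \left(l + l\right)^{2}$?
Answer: $\frac{3288571461}{205074350} \approx 16.036$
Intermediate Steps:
$z{\left(l \right)} = 4 l^{2}$ ($z{\left(l \right)} = \left(2 l\right)^{2} = 4 l^{2}$)
$\frac{41834}{34108} + \frac{z{\left(-211 \right)}}{12025} = \frac{41834}{34108} + \frac{4 \left(-211\right)^{2}}{12025} = 41834 \cdot \frac{1}{34108} + 4 \cdot 44521 \cdot \frac{1}{12025} = \frac{20917}{17054} + 178084 \cdot \frac{1}{12025} = \frac{20917}{17054} + \frac{178084}{12025} = \frac{3288571461}{205074350}$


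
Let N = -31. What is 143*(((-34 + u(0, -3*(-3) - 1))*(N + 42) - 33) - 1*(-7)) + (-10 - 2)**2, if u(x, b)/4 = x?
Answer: -57056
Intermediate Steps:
u(x, b) = 4*x
143*(((-34 + u(0, -3*(-3) - 1))*(N + 42) - 33) - 1*(-7)) + (-10 - 2)**2 = 143*(((-34 + 4*0)*(-31 + 42) - 33) - 1*(-7)) + (-10 - 2)**2 = 143*(((-34 + 0)*11 - 33) + 7) + (-12)**2 = 143*((-34*11 - 33) + 7) + 144 = 143*((-374 - 33) + 7) + 144 = 143*(-407 + 7) + 144 = 143*(-400) + 144 = -57200 + 144 = -57056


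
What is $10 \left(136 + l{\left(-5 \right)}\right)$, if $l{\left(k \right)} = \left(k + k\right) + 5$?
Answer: $1310$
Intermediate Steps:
$l{\left(k \right)} = 5 + 2 k$ ($l{\left(k \right)} = 2 k + 5 = 5 + 2 k$)
$10 \left(136 + l{\left(-5 \right)}\right) = 10 \left(136 + \left(5 + 2 \left(-5\right)\right)\right) = 10 \left(136 + \left(5 - 10\right)\right) = 10 \left(136 - 5\right) = 10 \cdot 131 = 1310$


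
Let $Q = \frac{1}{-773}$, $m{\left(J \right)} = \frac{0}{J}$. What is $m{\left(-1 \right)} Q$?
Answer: $0$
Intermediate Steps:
$m{\left(J \right)} = 0$
$Q = - \frac{1}{773} \approx -0.0012937$
$m{\left(-1 \right)} Q = 0 \left(- \frac{1}{773}\right) = 0$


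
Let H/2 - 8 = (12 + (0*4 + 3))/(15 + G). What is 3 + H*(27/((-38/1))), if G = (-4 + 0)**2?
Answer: -5334/589 ≈ -9.0560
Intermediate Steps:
G = 16 (G = (-4)**2 = 16)
H = 526/31 (H = 16 + 2*((12 + (0*4 + 3))/(15 + 16)) = 16 + 2*((12 + (0 + 3))/31) = 16 + 2*((12 + 3)*(1/31)) = 16 + 2*(15*(1/31)) = 16 + 2*(15/31) = 16 + 30/31 = 526/31 ≈ 16.968)
3 + H*(27/((-38/1))) = 3 + 526*(27/((-38/1)))/31 = 3 + 526*(27/((-38*1)))/31 = 3 + 526*(27/(-38))/31 = 3 + 526*(27*(-1/38))/31 = 3 + (526/31)*(-27/38) = 3 - 7101/589 = -5334/589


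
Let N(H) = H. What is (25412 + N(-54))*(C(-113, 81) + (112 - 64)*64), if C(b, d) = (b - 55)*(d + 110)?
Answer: -735787728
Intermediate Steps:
C(b, d) = (-55 + b)*(110 + d)
(25412 + N(-54))*(C(-113, 81) + (112 - 64)*64) = (25412 - 54)*((-6050 - 55*81 + 110*(-113) - 113*81) + (112 - 64)*64) = 25358*((-6050 - 4455 - 12430 - 9153) + 48*64) = 25358*(-32088 + 3072) = 25358*(-29016) = -735787728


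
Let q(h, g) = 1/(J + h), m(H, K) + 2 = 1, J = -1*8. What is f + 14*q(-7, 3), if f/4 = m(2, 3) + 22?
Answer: 1246/15 ≈ 83.067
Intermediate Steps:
J = -8
m(H, K) = -1 (m(H, K) = -2 + 1 = -1)
q(h, g) = 1/(-8 + h)
f = 84 (f = 4*(-1 + 22) = 4*21 = 84)
f + 14*q(-7, 3) = 84 + 14/(-8 - 7) = 84 + 14/(-15) = 84 + 14*(-1/15) = 84 - 14/15 = 1246/15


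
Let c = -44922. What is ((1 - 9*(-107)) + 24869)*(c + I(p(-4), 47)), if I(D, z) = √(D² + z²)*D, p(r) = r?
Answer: -1160470026 - 516660*√89 ≈ -1.1653e+9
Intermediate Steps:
I(D, z) = D*√(D² + z²)
((1 - 9*(-107)) + 24869)*(c + I(p(-4), 47)) = ((1 - 9*(-107)) + 24869)*(-44922 - 4*√((-4)² + 47²)) = ((1 + 963) + 24869)*(-44922 - 4*√(16 + 2209)) = (964 + 24869)*(-44922 - 20*√89) = 25833*(-44922 - 20*√89) = -1160470026 - 516660*√89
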